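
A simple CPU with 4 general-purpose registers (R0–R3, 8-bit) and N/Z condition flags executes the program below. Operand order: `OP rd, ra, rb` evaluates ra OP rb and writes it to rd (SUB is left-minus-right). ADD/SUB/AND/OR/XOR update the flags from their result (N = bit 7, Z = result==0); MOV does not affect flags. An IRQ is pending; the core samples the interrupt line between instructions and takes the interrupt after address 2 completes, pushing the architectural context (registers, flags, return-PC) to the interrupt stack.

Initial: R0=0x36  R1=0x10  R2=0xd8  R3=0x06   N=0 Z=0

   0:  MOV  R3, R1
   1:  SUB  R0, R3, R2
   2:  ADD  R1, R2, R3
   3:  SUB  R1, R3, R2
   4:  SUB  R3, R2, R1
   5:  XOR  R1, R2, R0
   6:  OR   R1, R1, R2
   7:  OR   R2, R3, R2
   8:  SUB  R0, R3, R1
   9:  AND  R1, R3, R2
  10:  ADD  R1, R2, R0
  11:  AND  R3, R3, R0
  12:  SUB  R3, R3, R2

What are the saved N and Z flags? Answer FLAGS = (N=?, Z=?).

FLAGS = (N=1, Z=0)

after  0: R0=0x36 R1=0x10 R2=0xd8 R3=0x10  N=0 Z=0
after  1: R0=0x38 R1=0x10 R2=0xd8 R3=0x10  N=0 Z=0
after  2: R0=0x38 R1=0xe8 R2=0xd8 R3=0x10  N=1 Z=0
-- IRQ taken; context saved, return-PC = 3 --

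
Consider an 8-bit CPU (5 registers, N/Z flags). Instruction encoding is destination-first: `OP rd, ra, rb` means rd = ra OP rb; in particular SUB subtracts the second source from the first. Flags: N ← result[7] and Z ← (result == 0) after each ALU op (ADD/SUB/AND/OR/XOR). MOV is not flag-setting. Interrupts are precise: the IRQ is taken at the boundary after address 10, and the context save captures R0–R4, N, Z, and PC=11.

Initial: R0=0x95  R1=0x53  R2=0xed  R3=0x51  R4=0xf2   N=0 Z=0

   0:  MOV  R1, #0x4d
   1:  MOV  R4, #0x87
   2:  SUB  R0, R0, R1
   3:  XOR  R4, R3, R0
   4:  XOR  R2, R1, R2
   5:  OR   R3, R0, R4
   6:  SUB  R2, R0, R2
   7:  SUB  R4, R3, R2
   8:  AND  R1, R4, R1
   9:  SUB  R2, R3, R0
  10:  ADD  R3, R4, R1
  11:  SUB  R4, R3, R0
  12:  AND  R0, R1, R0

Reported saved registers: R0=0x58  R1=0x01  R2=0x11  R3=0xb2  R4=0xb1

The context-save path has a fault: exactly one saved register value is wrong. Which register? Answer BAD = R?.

BAD = R0

after  0: R0=0x95 R1=0x4d R2=0xed R3=0x51 R4=0xf2  N=0 Z=0
after  1: R0=0x95 R1=0x4d R2=0xed R3=0x51 R4=0x87  N=0 Z=0
after  2: R0=0x48 R1=0x4d R2=0xed R3=0x51 R4=0x87  N=0 Z=0
after  3: R0=0x48 R1=0x4d R2=0xed R3=0x51 R4=0x19  N=0 Z=0
after  4: R0=0x48 R1=0x4d R2=0xa0 R3=0x51 R4=0x19  N=1 Z=0
after  5: R0=0x48 R1=0x4d R2=0xa0 R3=0x59 R4=0x19  N=0 Z=0
after  6: R0=0x48 R1=0x4d R2=0xa8 R3=0x59 R4=0x19  N=1 Z=0
after  7: R0=0x48 R1=0x4d R2=0xa8 R3=0x59 R4=0xb1  N=1 Z=0
after  8: R0=0x48 R1=0x01 R2=0xa8 R3=0x59 R4=0xb1  N=0 Z=0
after  9: R0=0x48 R1=0x01 R2=0x11 R3=0x59 R4=0xb1  N=0 Z=0
after 10: R0=0x48 R1=0x01 R2=0x11 R3=0xb2 R4=0xb1  N=1 Z=0
-- IRQ taken; context saved, return-PC = 11 --
mismatch: R0: reported 0x58 vs actual 0x48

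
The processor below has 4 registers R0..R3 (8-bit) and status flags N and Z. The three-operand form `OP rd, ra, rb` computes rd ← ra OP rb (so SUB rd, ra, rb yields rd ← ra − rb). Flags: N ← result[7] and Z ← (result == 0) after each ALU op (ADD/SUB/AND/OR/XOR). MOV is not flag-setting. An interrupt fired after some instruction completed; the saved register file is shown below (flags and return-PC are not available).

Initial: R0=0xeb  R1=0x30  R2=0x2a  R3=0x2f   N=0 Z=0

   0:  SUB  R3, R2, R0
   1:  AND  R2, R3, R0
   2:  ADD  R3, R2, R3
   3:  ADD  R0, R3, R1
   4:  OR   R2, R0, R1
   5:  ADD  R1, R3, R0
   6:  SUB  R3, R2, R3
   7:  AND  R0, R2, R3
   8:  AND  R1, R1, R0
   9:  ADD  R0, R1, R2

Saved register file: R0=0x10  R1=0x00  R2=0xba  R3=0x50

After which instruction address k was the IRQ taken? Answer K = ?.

after  0: R0=0xeb R1=0x30 R2=0x2a R3=0x3f  N=0 Z=0
after  1: R0=0xeb R1=0x30 R2=0x2b R3=0x3f  N=0 Z=0
after  2: R0=0xeb R1=0x30 R2=0x2b R3=0x6a  N=0 Z=0
after  3: R0=0x9a R1=0x30 R2=0x2b R3=0x6a  N=1 Z=0
after  4: R0=0x9a R1=0x30 R2=0xba R3=0x6a  N=1 Z=0
after  5: R0=0x9a R1=0x04 R2=0xba R3=0x6a  N=0 Z=0
after  6: R0=0x9a R1=0x04 R2=0xba R3=0x50  N=0 Z=0
after  7: R0=0x10 R1=0x04 R2=0xba R3=0x50  N=0 Z=0
after  8: R0=0x10 R1=0x00 R2=0xba R3=0x50  N=0 Z=1
-- IRQ taken; context saved, return-PC = 9 --

K = 8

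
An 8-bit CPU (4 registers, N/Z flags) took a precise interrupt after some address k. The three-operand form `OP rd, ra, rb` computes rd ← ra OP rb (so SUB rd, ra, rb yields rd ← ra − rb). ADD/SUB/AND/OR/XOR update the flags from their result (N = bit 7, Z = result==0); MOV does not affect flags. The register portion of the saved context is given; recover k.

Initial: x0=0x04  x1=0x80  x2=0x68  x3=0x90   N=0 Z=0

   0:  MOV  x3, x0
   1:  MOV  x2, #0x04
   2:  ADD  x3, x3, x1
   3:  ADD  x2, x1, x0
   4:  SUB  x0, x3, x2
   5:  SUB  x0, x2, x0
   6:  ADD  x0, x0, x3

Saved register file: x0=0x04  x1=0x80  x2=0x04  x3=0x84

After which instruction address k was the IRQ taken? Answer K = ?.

K = 2

after  0: x0=0x04 x1=0x80 x2=0x68 x3=0x04  N=0 Z=0
after  1: x0=0x04 x1=0x80 x2=0x04 x3=0x04  N=0 Z=0
after  2: x0=0x04 x1=0x80 x2=0x04 x3=0x84  N=1 Z=0
-- IRQ taken; context saved, return-PC = 3 --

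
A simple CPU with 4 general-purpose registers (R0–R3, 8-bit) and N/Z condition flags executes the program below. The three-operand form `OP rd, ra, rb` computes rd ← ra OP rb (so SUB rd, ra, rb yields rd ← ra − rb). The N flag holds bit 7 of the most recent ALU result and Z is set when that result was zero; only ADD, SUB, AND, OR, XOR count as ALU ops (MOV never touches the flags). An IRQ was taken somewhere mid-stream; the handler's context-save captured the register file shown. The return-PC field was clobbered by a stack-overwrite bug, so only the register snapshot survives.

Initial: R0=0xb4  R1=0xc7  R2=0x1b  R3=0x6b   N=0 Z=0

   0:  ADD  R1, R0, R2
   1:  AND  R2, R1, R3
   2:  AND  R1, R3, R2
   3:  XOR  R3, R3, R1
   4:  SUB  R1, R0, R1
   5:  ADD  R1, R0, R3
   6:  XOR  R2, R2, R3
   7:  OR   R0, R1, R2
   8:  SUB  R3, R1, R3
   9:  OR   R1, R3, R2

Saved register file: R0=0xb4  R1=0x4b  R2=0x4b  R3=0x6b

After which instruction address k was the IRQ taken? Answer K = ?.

after  0: R0=0xb4 R1=0xcf R2=0x1b R3=0x6b  N=1 Z=0
after  1: R0=0xb4 R1=0xcf R2=0x4b R3=0x6b  N=0 Z=0
after  2: R0=0xb4 R1=0x4b R2=0x4b R3=0x6b  N=0 Z=0
-- IRQ taken; context saved, return-PC = 3 --

K = 2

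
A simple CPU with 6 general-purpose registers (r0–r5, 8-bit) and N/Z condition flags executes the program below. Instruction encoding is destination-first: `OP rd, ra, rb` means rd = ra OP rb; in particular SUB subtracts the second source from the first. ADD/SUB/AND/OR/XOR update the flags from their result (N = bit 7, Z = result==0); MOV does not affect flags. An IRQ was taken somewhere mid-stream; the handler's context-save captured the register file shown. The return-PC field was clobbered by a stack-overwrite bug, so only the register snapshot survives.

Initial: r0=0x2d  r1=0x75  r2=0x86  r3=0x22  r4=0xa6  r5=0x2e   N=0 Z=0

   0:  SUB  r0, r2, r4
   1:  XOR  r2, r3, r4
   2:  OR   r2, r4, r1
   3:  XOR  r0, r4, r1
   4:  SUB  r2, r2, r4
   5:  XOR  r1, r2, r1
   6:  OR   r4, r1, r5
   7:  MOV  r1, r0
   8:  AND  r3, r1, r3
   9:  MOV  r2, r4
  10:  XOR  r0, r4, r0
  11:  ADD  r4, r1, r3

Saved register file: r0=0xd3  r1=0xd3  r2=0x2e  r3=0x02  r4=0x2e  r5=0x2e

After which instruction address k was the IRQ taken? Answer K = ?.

K = 9

after  0: r0=0xe0 r1=0x75 r2=0x86 r3=0x22 r4=0xa6 r5=0x2e  N=1 Z=0
after  1: r0=0xe0 r1=0x75 r2=0x84 r3=0x22 r4=0xa6 r5=0x2e  N=1 Z=0
after  2: r0=0xe0 r1=0x75 r2=0xf7 r3=0x22 r4=0xa6 r5=0x2e  N=1 Z=0
after  3: r0=0xd3 r1=0x75 r2=0xf7 r3=0x22 r4=0xa6 r5=0x2e  N=1 Z=0
after  4: r0=0xd3 r1=0x75 r2=0x51 r3=0x22 r4=0xa6 r5=0x2e  N=0 Z=0
after  5: r0=0xd3 r1=0x24 r2=0x51 r3=0x22 r4=0xa6 r5=0x2e  N=0 Z=0
after  6: r0=0xd3 r1=0x24 r2=0x51 r3=0x22 r4=0x2e r5=0x2e  N=0 Z=0
after  7: r0=0xd3 r1=0xd3 r2=0x51 r3=0x22 r4=0x2e r5=0x2e  N=0 Z=0
after  8: r0=0xd3 r1=0xd3 r2=0x51 r3=0x02 r4=0x2e r5=0x2e  N=0 Z=0
after  9: r0=0xd3 r1=0xd3 r2=0x2e r3=0x02 r4=0x2e r5=0x2e  N=0 Z=0
-- IRQ taken; context saved, return-PC = 10 --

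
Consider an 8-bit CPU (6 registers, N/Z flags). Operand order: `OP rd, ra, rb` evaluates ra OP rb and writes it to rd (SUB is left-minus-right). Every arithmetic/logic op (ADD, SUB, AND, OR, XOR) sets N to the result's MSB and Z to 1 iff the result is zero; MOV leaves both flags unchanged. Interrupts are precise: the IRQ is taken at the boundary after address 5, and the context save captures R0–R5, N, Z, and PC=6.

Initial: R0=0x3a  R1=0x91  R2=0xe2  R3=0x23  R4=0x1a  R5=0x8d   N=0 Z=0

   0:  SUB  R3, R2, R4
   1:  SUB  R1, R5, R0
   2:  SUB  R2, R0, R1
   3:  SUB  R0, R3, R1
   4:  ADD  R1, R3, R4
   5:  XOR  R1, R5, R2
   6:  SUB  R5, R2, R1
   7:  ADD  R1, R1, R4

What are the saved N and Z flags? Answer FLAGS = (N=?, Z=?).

FLAGS = (N=0, Z=0)

after  0: R0=0x3a R1=0x91 R2=0xe2 R3=0xc8 R4=0x1a R5=0x8d  N=1 Z=0
after  1: R0=0x3a R1=0x53 R2=0xe2 R3=0xc8 R4=0x1a R5=0x8d  N=0 Z=0
after  2: R0=0x3a R1=0x53 R2=0xe7 R3=0xc8 R4=0x1a R5=0x8d  N=1 Z=0
after  3: R0=0x75 R1=0x53 R2=0xe7 R3=0xc8 R4=0x1a R5=0x8d  N=0 Z=0
after  4: R0=0x75 R1=0xe2 R2=0xe7 R3=0xc8 R4=0x1a R5=0x8d  N=1 Z=0
after  5: R0=0x75 R1=0x6a R2=0xe7 R3=0xc8 R4=0x1a R5=0x8d  N=0 Z=0
-- IRQ taken; context saved, return-PC = 6 --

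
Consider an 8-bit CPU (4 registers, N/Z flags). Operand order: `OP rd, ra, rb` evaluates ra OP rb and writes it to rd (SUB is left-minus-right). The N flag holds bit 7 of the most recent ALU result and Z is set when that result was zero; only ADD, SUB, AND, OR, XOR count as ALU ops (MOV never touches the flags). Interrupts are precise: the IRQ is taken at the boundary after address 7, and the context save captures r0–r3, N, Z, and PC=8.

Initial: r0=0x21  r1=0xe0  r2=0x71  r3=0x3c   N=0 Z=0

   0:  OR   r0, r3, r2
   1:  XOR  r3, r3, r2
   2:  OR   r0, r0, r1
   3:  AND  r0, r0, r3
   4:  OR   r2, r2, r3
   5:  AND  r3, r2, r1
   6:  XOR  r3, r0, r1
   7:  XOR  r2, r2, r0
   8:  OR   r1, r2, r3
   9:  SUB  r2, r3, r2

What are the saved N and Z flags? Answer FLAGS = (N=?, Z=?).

after  0: r0=0x7d r1=0xe0 r2=0x71 r3=0x3c  N=0 Z=0
after  1: r0=0x7d r1=0xe0 r2=0x71 r3=0x4d  N=0 Z=0
after  2: r0=0xfd r1=0xe0 r2=0x71 r3=0x4d  N=1 Z=0
after  3: r0=0x4d r1=0xe0 r2=0x71 r3=0x4d  N=0 Z=0
after  4: r0=0x4d r1=0xe0 r2=0x7d r3=0x4d  N=0 Z=0
after  5: r0=0x4d r1=0xe0 r2=0x7d r3=0x60  N=0 Z=0
after  6: r0=0x4d r1=0xe0 r2=0x7d r3=0xad  N=1 Z=0
after  7: r0=0x4d r1=0xe0 r2=0x30 r3=0xad  N=0 Z=0
-- IRQ taken; context saved, return-PC = 8 --

FLAGS = (N=0, Z=0)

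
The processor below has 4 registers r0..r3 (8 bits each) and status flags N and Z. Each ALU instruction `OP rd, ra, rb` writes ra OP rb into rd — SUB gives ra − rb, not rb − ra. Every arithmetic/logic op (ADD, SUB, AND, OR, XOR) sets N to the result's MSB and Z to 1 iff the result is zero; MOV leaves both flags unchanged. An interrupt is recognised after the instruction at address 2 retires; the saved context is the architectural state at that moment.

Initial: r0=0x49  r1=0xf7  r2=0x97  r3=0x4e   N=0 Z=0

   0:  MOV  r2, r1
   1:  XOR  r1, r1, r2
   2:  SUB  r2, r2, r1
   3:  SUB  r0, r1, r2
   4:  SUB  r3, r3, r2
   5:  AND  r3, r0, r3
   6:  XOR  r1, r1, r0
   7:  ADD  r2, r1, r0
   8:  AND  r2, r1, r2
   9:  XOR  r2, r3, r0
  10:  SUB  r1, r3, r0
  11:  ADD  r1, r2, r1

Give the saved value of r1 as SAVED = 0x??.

after  0: r0=0x49 r1=0xf7 r2=0xf7 r3=0x4e  N=0 Z=0
after  1: r0=0x49 r1=0x00 r2=0xf7 r3=0x4e  N=0 Z=1
after  2: r0=0x49 r1=0x00 r2=0xf7 r3=0x4e  N=1 Z=0
-- IRQ taken; context saved, return-PC = 3 --

SAVED = 0x00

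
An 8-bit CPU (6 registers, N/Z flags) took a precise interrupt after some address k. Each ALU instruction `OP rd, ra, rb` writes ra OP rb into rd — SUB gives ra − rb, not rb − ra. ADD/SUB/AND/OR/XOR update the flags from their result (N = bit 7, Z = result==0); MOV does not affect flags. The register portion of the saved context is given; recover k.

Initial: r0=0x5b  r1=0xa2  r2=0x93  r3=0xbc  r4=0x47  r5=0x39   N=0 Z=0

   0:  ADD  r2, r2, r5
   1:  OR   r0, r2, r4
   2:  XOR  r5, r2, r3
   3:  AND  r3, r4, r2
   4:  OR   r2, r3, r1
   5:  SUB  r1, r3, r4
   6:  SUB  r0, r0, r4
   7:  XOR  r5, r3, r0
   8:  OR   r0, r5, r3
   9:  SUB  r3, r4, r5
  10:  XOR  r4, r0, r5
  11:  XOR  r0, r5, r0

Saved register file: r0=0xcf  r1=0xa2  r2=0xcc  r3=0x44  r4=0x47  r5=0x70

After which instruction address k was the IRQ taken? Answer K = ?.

K = 3

after  0: r0=0x5b r1=0xa2 r2=0xcc r3=0xbc r4=0x47 r5=0x39  N=1 Z=0
after  1: r0=0xcf r1=0xa2 r2=0xcc r3=0xbc r4=0x47 r5=0x39  N=1 Z=0
after  2: r0=0xcf r1=0xa2 r2=0xcc r3=0xbc r4=0x47 r5=0x70  N=0 Z=0
after  3: r0=0xcf r1=0xa2 r2=0xcc r3=0x44 r4=0x47 r5=0x70  N=0 Z=0
-- IRQ taken; context saved, return-PC = 4 --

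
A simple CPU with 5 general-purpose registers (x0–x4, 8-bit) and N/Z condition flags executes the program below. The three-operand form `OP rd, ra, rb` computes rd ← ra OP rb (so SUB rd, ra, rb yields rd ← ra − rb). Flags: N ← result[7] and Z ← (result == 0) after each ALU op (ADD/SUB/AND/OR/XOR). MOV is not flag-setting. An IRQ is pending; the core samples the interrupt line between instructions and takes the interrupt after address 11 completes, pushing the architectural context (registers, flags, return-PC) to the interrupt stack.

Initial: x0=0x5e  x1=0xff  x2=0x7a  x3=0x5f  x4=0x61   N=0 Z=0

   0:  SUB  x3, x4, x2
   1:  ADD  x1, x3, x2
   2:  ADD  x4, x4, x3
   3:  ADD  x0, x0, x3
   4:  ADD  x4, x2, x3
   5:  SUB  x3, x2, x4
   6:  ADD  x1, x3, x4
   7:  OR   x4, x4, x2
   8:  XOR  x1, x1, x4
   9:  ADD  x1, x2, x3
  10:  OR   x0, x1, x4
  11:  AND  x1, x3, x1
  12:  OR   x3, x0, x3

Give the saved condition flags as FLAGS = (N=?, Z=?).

FLAGS = (N=0, Z=0)

after  0: x0=0x5e x1=0xff x2=0x7a x3=0xe7 x4=0x61  N=1 Z=0
after  1: x0=0x5e x1=0x61 x2=0x7a x3=0xe7 x4=0x61  N=0 Z=0
after  2: x0=0x5e x1=0x61 x2=0x7a x3=0xe7 x4=0x48  N=0 Z=0
after  3: x0=0x45 x1=0x61 x2=0x7a x3=0xe7 x4=0x48  N=0 Z=0
after  4: x0=0x45 x1=0x61 x2=0x7a x3=0xe7 x4=0x61  N=0 Z=0
after  5: x0=0x45 x1=0x61 x2=0x7a x3=0x19 x4=0x61  N=0 Z=0
after  6: x0=0x45 x1=0x7a x2=0x7a x3=0x19 x4=0x61  N=0 Z=0
after  7: x0=0x45 x1=0x7a x2=0x7a x3=0x19 x4=0x7b  N=0 Z=0
after  8: x0=0x45 x1=0x01 x2=0x7a x3=0x19 x4=0x7b  N=0 Z=0
after  9: x0=0x45 x1=0x93 x2=0x7a x3=0x19 x4=0x7b  N=1 Z=0
after 10: x0=0xfb x1=0x93 x2=0x7a x3=0x19 x4=0x7b  N=1 Z=0
after 11: x0=0xfb x1=0x11 x2=0x7a x3=0x19 x4=0x7b  N=0 Z=0
-- IRQ taken; context saved, return-PC = 12 --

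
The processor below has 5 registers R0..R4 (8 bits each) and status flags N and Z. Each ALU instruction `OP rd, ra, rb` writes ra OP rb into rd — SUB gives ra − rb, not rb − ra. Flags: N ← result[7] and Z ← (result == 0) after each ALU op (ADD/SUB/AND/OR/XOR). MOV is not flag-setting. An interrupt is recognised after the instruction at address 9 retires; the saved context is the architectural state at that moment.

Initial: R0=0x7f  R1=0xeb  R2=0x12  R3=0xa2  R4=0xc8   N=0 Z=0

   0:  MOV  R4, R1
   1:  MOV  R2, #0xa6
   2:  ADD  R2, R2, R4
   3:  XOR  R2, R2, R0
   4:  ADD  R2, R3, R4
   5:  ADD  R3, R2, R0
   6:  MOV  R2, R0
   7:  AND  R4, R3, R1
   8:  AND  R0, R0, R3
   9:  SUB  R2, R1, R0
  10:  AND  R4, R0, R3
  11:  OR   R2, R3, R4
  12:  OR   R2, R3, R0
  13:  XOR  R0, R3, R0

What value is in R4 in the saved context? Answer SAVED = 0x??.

after  0: R0=0x7f R1=0xeb R2=0x12 R3=0xa2 R4=0xeb  N=0 Z=0
after  1: R0=0x7f R1=0xeb R2=0xa6 R3=0xa2 R4=0xeb  N=0 Z=0
after  2: R0=0x7f R1=0xeb R2=0x91 R3=0xa2 R4=0xeb  N=1 Z=0
after  3: R0=0x7f R1=0xeb R2=0xee R3=0xa2 R4=0xeb  N=1 Z=0
after  4: R0=0x7f R1=0xeb R2=0x8d R3=0xa2 R4=0xeb  N=1 Z=0
after  5: R0=0x7f R1=0xeb R2=0x8d R3=0x0c R4=0xeb  N=0 Z=0
after  6: R0=0x7f R1=0xeb R2=0x7f R3=0x0c R4=0xeb  N=0 Z=0
after  7: R0=0x7f R1=0xeb R2=0x7f R3=0x0c R4=0x08  N=0 Z=0
after  8: R0=0x0c R1=0xeb R2=0x7f R3=0x0c R4=0x08  N=0 Z=0
after  9: R0=0x0c R1=0xeb R2=0xdf R3=0x0c R4=0x08  N=1 Z=0
-- IRQ taken; context saved, return-PC = 10 --

SAVED = 0x08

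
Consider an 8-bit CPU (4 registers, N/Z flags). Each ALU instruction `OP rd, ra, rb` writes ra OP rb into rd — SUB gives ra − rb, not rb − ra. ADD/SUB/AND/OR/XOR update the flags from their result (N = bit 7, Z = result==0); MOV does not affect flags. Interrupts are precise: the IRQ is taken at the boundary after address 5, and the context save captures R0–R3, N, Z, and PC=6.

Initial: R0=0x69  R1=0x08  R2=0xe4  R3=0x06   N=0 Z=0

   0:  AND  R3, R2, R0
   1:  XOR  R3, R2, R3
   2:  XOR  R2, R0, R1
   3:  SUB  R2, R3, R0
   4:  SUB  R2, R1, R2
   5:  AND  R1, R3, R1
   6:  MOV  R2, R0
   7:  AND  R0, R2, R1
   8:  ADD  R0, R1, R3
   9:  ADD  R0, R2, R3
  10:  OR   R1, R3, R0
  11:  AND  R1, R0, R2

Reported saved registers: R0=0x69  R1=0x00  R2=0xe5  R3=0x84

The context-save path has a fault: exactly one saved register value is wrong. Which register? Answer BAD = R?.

after  0: R0=0x69 R1=0x08 R2=0xe4 R3=0x60  N=0 Z=0
after  1: R0=0x69 R1=0x08 R2=0xe4 R3=0x84  N=1 Z=0
after  2: R0=0x69 R1=0x08 R2=0x61 R3=0x84  N=0 Z=0
after  3: R0=0x69 R1=0x08 R2=0x1b R3=0x84  N=0 Z=0
after  4: R0=0x69 R1=0x08 R2=0xed R3=0x84  N=1 Z=0
after  5: R0=0x69 R1=0x00 R2=0xed R3=0x84  N=0 Z=1
-- IRQ taken; context saved, return-PC = 6 --
mismatch: R2: reported 0xe5 vs actual 0xed

BAD = R2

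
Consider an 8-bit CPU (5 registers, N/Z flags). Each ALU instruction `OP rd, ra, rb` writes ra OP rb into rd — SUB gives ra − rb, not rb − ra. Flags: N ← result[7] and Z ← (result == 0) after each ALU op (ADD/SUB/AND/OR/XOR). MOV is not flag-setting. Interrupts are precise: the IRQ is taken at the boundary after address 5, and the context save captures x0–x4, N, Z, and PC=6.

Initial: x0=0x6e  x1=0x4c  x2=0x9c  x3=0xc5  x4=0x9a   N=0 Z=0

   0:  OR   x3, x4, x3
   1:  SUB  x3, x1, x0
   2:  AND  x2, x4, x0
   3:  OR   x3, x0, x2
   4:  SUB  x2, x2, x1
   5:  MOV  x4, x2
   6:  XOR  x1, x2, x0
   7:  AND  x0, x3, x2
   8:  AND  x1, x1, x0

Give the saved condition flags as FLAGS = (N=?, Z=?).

after  0: x0=0x6e x1=0x4c x2=0x9c x3=0xdf x4=0x9a  N=1 Z=0
after  1: x0=0x6e x1=0x4c x2=0x9c x3=0xde x4=0x9a  N=1 Z=0
after  2: x0=0x6e x1=0x4c x2=0x0a x3=0xde x4=0x9a  N=0 Z=0
after  3: x0=0x6e x1=0x4c x2=0x0a x3=0x6e x4=0x9a  N=0 Z=0
after  4: x0=0x6e x1=0x4c x2=0xbe x3=0x6e x4=0x9a  N=1 Z=0
after  5: x0=0x6e x1=0x4c x2=0xbe x3=0x6e x4=0xbe  N=1 Z=0
-- IRQ taken; context saved, return-PC = 6 --

FLAGS = (N=1, Z=0)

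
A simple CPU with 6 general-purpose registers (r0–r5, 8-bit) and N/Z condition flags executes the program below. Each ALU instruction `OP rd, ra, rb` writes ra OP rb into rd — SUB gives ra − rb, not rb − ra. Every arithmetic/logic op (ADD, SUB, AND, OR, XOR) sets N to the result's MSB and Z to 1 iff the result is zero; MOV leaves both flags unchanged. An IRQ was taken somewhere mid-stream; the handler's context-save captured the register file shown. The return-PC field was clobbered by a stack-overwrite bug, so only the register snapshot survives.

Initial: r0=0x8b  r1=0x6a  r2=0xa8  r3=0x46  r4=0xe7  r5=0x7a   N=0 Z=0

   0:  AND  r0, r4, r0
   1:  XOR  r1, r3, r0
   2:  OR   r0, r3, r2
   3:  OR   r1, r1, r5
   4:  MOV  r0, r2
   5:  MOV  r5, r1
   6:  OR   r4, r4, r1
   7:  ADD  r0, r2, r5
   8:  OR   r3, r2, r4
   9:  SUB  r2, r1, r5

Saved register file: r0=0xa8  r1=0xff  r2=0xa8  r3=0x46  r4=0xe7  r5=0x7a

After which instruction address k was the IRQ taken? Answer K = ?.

K = 4

after  0: r0=0x83 r1=0x6a r2=0xa8 r3=0x46 r4=0xe7 r5=0x7a  N=1 Z=0
after  1: r0=0x83 r1=0xc5 r2=0xa8 r3=0x46 r4=0xe7 r5=0x7a  N=1 Z=0
after  2: r0=0xee r1=0xc5 r2=0xa8 r3=0x46 r4=0xe7 r5=0x7a  N=1 Z=0
after  3: r0=0xee r1=0xff r2=0xa8 r3=0x46 r4=0xe7 r5=0x7a  N=1 Z=0
after  4: r0=0xa8 r1=0xff r2=0xa8 r3=0x46 r4=0xe7 r5=0x7a  N=1 Z=0
-- IRQ taken; context saved, return-PC = 5 --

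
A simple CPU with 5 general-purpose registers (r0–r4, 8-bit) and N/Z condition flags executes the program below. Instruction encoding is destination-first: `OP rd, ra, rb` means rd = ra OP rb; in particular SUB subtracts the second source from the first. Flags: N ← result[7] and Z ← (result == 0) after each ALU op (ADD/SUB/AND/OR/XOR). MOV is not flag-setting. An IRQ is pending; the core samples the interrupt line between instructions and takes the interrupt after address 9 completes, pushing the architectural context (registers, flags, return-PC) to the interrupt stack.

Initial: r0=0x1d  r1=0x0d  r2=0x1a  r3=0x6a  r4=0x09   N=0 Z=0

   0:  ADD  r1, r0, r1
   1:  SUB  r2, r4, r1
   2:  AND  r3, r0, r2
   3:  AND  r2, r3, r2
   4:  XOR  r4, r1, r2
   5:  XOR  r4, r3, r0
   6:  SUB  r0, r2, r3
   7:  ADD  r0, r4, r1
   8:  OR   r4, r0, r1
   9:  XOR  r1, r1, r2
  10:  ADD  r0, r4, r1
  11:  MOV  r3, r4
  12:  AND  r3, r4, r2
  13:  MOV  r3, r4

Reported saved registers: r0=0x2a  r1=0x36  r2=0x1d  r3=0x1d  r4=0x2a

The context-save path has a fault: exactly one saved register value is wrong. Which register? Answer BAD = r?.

BAD = r1

after  0: r0=0x1d r1=0x2a r2=0x1a r3=0x6a r4=0x09  N=0 Z=0
after  1: r0=0x1d r1=0x2a r2=0xdf r3=0x6a r4=0x09  N=1 Z=0
after  2: r0=0x1d r1=0x2a r2=0xdf r3=0x1d r4=0x09  N=0 Z=0
after  3: r0=0x1d r1=0x2a r2=0x1d r3=0x1d r4=0x09  N=0 Z=0
after  4: r0=0x1d r1=0x2a r2=0x1d r3=0x1d r4=0x37  N=0 Z=0
after  5: r0=0x1d r1=0x2a r2=0x1d r3=0x1d r4=0x00  N=0 Z=1
after  6: r0=0x00 r1=0x2a r2=0x1d r3=0x1d r4=0x00  N=0 Z=1
after  7: r0=0x2a r1=0x2a r2=0x1d r3=0x1d r4=0x00  N=0 Z=0
after  8: r0=0x2a r1=0x2a r2=0x1d r3=0x1d r4=0x2a  N=0 Z=0
after  9: r0=0x2a r1=0x37 r2=0x1d r3=0x1d r4=0x2a  N=0 Z=0
-- IRQ taken; context saved, return-PC = 10 --
mismatch: r1: reported 0x36 vs actual 0x37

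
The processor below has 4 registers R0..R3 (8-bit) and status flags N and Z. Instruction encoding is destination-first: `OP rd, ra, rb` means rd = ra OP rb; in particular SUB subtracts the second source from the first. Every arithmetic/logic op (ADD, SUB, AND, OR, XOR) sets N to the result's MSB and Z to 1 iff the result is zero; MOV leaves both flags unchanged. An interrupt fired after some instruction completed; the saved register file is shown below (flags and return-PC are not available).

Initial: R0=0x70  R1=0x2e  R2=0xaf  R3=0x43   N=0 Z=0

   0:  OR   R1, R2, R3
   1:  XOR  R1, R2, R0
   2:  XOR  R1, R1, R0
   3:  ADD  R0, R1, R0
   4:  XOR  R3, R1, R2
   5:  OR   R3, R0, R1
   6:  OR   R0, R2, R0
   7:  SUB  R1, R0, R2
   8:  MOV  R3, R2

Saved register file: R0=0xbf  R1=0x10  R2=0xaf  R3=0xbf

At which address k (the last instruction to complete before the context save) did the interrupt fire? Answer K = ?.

after  0: R0=0x70 R1=0xef R2=0xaf R3=0x43  N=1 Z=0
after  1: R0=0x70 R1=0xdf R2=0xaf R3=0x43  N=1 Z=0
after  2: R0=0x70 R1=0xaf R2=0xaf R3=0x43  N=1 Z=0
after  3: R0=0x1f R1=0xaf R2=0xaf R3=0x43  N=0 Z=0
after  4: R0=0x1f R1=0xaf R2=0xaf R3=0x00  N=0 Z=1
after  5: R0=0x1f R1=0xaf R2=0xaf R3=0xbf  N=1 Z=0
after  6: R0=0xbf R1=0xaf R2=0xaf R3=0xbf  N=1 Z=0
after  7: R0=0xbf R1=0x10 R2=0xaf R3=0xbf  N=0 Z=0
-- IRQ taken; context saved, return-PC = 8 --

K = 7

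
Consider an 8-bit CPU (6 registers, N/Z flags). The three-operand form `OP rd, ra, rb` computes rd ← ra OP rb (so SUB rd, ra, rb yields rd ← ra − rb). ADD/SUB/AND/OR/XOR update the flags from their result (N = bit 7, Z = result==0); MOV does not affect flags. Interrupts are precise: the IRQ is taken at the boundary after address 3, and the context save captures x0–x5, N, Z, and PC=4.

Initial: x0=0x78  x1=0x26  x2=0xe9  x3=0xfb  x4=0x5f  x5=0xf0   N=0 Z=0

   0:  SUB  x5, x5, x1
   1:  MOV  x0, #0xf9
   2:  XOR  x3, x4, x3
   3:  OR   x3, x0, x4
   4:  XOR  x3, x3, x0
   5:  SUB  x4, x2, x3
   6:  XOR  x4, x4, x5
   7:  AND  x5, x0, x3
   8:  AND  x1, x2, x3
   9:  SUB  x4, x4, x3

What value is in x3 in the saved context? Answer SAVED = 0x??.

SAVED = 0xff

after  0: x0=0x78 x1=0x26 x2=0xe9 x3=0xfb x4=0x5f x5=0xca  N=1 Z=0
after  1: x0=0xf9 x1=0x26 x2=0xe9 x3=0xfb x4=0x5f x5=0xca  N=1 Z=0
after  2: x0=0xf9 x1=0x26 x2=0xe9 x3=0xa4 x4=0x5f x5=0xca  N=1 Z=0
after  3: x0=0xf9 x1=0x26 x2=0xe9 x3=0xff x4=0x5f x5=0xca  N=1 Z=0
-- IRQ taken; context saved, return-PC = 4 --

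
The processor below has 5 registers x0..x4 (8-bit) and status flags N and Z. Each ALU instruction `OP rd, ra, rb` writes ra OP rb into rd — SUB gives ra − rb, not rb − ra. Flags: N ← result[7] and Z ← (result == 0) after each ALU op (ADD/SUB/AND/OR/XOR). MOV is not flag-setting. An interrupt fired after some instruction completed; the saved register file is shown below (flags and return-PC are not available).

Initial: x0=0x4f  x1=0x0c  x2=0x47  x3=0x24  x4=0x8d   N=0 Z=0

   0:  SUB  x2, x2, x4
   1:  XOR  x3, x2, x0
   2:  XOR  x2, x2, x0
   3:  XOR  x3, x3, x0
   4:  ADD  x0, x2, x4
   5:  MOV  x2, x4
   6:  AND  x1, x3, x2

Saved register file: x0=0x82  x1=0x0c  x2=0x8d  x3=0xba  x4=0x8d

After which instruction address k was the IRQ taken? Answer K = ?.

after  0: x0=0x4f x1=0x0c x2=0xba x3=0x24 x4=0x8d  N=1 Z=0
after  1: x0=0x4f x1=0x0c x2=0xba x3=0xf5 x4=0x8d  N=1 Z=0
after  2: x0=0x4f x1=0x0c x2=0xf5 x3=0xf5 x4=0x8d  N=1 Z=0
after  3: x0=0x4f x1=0x0c x2=0xf5 x3=0xba x4=0x8d  N=1 Z=0
after  4: x0=0x82 x1=0x0c x2=0xf5 x3=0xba x4=0x8d  N=1 Z=0
after  5: x0=0x82 x1=0x0c x2=0x8d x3=0xba x4=0x8d  N=1 Z=0
-- IRQ taken; context saved, return-PC = 6 --

K = 5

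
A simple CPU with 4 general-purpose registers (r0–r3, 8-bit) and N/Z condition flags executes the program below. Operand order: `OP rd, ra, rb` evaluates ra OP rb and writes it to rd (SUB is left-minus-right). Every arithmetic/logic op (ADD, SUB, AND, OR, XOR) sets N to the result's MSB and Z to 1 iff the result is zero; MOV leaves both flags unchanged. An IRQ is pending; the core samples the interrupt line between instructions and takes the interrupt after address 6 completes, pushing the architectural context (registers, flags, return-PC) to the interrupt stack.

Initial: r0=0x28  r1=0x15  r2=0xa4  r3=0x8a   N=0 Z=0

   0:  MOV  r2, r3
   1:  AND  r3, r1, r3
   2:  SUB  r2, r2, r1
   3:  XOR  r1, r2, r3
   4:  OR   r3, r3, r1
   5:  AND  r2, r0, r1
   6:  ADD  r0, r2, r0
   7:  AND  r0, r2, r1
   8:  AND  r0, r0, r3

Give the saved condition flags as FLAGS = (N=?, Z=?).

after  0: r0=0x28 r1=0x15 r2=0x8a r3=0x8a  N=0 Z=0
after  1: r0=0x28 r1=0x15 r2=0x8a r3=0x00  N=0 Z=1
after  2: r0=0x28 r1=0x15 r2=0x75 r3=0x00  N=0 Z=0
after  3: r0=0x28 r1=0x75 r2=0x75 r3=0x00  N=0 Z=0
after  4: r0=0x28 r1=0x75 r2=0x75 r3=0x75  N=0 Z=0
after  5: r0=0x28 r1=0x75 r2=0x20 r3=0x75  N=0 Z=0
after  6: r0=0x48 r1=0x75 r2=0x20 r3=0x75  N=0 Z=0
-- IRQ taken; context saved, return-PC = 7 --

FLAGS = (N=0, Z=0)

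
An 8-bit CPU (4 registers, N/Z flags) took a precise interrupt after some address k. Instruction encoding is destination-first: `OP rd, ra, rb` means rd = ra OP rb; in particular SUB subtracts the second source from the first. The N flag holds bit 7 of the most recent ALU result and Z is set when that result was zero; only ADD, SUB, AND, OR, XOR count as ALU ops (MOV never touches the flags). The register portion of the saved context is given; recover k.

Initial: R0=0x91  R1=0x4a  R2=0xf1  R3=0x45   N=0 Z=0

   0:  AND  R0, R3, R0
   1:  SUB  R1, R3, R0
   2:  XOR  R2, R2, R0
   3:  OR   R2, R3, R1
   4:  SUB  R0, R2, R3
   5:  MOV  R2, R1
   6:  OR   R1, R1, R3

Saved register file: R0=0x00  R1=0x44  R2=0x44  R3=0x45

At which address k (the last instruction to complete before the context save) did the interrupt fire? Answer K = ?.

K = 5

after  0: R0=0x01 R1=0x4a R2=0xf1 R3=0x45  N=0 Z=0
after  1: R0=0x01 R1=0x44 R2=0xf1 R3=0x45  N=0 Z=0
after  2: R0=0x01 R1=0x44 R2=0xf0 R3=0x45  N=1 Z=0
after  3: R0=0x01 R1=0x44 R2=0x45 R3=0x45  N=0 Z=0
after  4: R0=0x00 R1=0x44 R2=0x45 R3=0x45  N=0 Z=1
after  5: R0=0x00 R1=0x44 R2=0x44 R3=0x45  N=0 Z=1
-- IRQ taken; context saved, return-PC = 6 --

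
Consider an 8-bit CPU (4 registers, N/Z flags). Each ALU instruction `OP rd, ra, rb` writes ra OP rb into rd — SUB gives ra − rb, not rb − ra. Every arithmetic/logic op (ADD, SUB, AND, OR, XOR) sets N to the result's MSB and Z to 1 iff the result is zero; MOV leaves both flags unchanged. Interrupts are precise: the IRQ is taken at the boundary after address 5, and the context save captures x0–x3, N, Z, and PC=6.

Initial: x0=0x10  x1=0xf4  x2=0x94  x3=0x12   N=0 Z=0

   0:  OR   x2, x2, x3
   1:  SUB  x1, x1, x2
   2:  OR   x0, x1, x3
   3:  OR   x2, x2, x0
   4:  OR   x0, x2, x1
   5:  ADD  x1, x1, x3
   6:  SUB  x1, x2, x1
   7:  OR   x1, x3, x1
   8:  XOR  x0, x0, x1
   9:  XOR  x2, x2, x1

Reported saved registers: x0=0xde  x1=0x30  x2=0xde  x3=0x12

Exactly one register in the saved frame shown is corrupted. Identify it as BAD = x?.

BAD = x1

after  0: x0=0x10 x1=0xf4 x2=0x96 x3=0x12  N=1 Z=0
after  1: x0=0x10 x1=0x5e x2=0x96 x3=0x12  N=0 Z=0
after  2: x0=0x5e x1=0x5e x2=0x96 x3=0x12  N=0 Z=0
after  3: x0=0x5e x1=0x5e x2=0xde x3=0x12  N=1 Z=0
after  4: x0=0xde x1=0x5e x2=0xde x3=0x12  N=1 Z=0
after  5: x0=0xde x1=0x70 x2=0xde x3=0x12  N=0 Z=0
-- IRQ taken; context saved, return-PC = 6 --
mismatch: x1: reported 0x30 vs actual 0x70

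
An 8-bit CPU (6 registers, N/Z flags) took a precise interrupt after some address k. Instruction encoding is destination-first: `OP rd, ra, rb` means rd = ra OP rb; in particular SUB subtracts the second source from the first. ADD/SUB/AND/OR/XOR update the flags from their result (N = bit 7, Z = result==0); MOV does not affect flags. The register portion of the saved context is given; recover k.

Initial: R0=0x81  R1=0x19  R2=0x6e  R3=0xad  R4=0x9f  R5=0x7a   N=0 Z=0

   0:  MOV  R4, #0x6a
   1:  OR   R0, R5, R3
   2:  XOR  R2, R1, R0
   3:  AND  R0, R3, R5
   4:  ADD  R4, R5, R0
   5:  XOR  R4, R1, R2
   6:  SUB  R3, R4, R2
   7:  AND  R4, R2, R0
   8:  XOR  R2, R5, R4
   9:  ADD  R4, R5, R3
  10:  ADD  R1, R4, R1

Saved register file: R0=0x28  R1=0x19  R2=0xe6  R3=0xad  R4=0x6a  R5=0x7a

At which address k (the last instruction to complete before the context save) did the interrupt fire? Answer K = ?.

after  0: R0=0x81 R1=0x19 R2=0x6e R3=0xad R4=0x6a R5=0x7a  N=0 Z=0
after  1: R0=0xff R1=0x19 R2=0x6e R3=0xad R4=0x6a R5=0x7a  N=1 Z=0
after  2: R0=0xff R1=0x19 R2=0xe6 R3=0xad R4=0x6a R5=0x7a  N=1 Z=0
after  3: R0=0x28 R1=0x19 R2=0xe6 R3=0xad R4=0x6a R5=0x7a  N=0 Z=0
-- IRQ taken; context saved, return-PC = 4 --

K = 3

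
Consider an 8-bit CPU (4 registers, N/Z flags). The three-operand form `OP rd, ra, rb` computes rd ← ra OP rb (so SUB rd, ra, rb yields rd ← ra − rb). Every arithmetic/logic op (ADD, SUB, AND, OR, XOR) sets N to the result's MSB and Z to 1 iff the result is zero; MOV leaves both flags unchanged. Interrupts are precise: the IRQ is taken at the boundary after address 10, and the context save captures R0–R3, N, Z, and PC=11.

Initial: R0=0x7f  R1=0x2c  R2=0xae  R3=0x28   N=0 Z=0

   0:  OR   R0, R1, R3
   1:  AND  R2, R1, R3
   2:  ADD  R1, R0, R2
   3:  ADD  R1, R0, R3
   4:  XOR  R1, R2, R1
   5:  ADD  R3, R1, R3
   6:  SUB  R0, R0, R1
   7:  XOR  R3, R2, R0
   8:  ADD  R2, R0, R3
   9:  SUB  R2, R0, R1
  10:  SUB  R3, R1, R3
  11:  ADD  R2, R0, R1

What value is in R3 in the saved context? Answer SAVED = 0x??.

after  0: R0=0x2c R1=0x2c R2=0xae R3=0x28  N=0 Z=0
after  1: R0=0x2c R1=0x2c R2=0x28 R3=0x28  N=0 Z=0
after  2: R0=0x2c R1=0x54 R2=0x28 R3=0x28  N=0 Z=0
after  3: R0=0x2c R1=0x54 R2=0x28 R3=0x28  N=0 Z=0
after  4: R0=0x2c R1=0x7c R2=0x28 R3=0x28  N=0 Z=0
after  5: R0=0x2c R1=0x7c R2=0x28 R3=0xa4  N=1 Z=0
after  6: R0=0xb0 R1=0x7c R2=0x28 R3=0xa4  N=1 Z=0
after  7: R0=0xb0 R1=0x7c R2=0x28 R3=0x98  N=1 Z=0
after  8: R0=0xb0 R1=0x7c R2=0x48 R3=0x98  N=0 Z=0
after  9: R0=0xb0 R1=0x7c R2=0x34 R3=0x98  N=0 Z=0
after 10: R0=0xb0 R1=0x7c R2=0x34 R3=0xe4  N=1 Z=0
-- IRQ taken; context saved, return-PC = 11 --

SAVED = 0xe4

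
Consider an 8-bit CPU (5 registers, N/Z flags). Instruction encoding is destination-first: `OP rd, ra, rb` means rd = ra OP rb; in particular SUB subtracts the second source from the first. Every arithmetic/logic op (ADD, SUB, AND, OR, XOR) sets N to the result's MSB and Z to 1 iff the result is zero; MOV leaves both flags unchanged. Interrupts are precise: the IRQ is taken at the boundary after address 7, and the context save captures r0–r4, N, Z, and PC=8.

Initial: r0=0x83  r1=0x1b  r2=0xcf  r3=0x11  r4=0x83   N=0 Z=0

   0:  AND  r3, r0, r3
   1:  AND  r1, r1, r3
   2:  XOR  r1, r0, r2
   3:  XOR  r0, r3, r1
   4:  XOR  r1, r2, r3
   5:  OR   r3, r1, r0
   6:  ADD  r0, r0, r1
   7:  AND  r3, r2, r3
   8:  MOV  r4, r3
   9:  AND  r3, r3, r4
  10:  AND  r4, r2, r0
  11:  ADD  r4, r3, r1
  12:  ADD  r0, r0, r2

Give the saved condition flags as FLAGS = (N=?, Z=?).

after  0: r0=0x83 r1=0x1b r2=0xcf r3=0x01 r4=0x83  N=0 Z=0
after  1: r0=0x83 r1=0x01 r2=0xcf r3=0x01 r4=0x83  N=0 Z=0
after  2: r0=0x83 r1=0x4c r2=0xcf r3=0x01 r4=0x83  N=0 Z=0
after  3: r0=0x4d r1=0x4c r2=0xcf r3=0x01 r4=0x83  N=0 Z=0
after  4: r0=0x4d r1=0xce r2=0xcf r3=0x01 r4=0x83  N=1 Z=0
after  5: r0=0x4d r1=0xce r2=0xcf r3=0xcf r4=0x83  N=1 Z=0
after  6: r0=0x1b r1=0xce r2=0xcf r3=0xcf r4=0x83  N=0 Z=0
after  7: r0=0x1b r1=0xce r2=0xcf r3=0xcf r4=0x83  N=1 Z=0
-- IRQ taken; context saved, return-PC = 8 --

FLAGS = (N=1, Z=0)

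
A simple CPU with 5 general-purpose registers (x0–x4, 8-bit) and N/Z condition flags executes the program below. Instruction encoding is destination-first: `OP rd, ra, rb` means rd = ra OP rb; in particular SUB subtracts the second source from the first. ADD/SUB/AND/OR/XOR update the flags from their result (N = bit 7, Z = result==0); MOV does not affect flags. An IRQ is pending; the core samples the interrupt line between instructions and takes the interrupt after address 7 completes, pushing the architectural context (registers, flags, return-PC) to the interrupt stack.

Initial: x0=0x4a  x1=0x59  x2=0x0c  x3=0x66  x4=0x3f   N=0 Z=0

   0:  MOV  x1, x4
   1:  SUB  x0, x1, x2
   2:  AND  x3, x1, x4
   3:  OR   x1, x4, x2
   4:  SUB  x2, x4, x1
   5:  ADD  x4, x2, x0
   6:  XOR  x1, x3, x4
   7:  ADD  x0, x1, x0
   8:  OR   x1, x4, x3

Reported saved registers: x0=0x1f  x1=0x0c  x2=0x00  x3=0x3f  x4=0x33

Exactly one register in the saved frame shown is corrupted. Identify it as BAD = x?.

BAD = x0

after  0: x0=0x4a x1=0x3f x2=0x0c x3=0x66 x4=0x3f  N=0 Z=0
after  1: x0=0x33 x1=0x3f x2=0x0c x3=0x66 x4=0x3f  N=0 Z=0
after  2: x0=0x33 x1=0x3f x2=0x0c x3=0x3f x4=0x3f  N=0 Z=0
after  3: x0=0x33 x1=0x3f x2=0x0c x3=0x3f x4=0x3f  N=0 Z=0
after  4: x0=0x33 x1=0x3f x2=0x00 x3=0x3f x4=0x3f  N=0 Z=1
after  5: x0=0x33 x1=0x3f x2=0x00 x3=0x3f x4=0x33  N=0 Z=0
after  6: x0=0x33 x1=0x0c x2=0x00 x3=0x3f x4=0x33  N=0 Z=0
after  7: x0=0x3f x1=0x0c x2=0x00 x3=0x3f x4=0x33  N=0 Z=0
-- IRQ taken; context saved, return-PC = 8 --
mismatch: x0: reported 0x1f vs actual 0x3f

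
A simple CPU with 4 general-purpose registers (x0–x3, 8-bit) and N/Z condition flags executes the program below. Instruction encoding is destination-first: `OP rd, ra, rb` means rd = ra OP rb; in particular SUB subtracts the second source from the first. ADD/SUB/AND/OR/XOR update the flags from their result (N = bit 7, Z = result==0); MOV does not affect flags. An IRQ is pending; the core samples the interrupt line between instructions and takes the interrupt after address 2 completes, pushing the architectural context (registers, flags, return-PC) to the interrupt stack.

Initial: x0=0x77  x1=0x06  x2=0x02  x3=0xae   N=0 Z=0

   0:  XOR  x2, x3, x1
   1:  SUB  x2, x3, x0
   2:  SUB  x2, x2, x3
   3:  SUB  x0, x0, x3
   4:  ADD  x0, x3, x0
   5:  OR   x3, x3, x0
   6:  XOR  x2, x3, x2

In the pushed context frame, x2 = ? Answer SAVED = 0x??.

after  0: x0=0x77 x1=0x06 x2=0xa8 x3=0xae  N=1 Z=0
after  1: x0=0x77 x1=0x06 x2=0x37 x3=0xae  N=0 Z=0
after  2: x0=0x77 x1=0x06 x2=0x89 x3=0xae  N=1 Z=0
-- IRQ taken; context saved, return-PC = 3 --

SAVED = 0x89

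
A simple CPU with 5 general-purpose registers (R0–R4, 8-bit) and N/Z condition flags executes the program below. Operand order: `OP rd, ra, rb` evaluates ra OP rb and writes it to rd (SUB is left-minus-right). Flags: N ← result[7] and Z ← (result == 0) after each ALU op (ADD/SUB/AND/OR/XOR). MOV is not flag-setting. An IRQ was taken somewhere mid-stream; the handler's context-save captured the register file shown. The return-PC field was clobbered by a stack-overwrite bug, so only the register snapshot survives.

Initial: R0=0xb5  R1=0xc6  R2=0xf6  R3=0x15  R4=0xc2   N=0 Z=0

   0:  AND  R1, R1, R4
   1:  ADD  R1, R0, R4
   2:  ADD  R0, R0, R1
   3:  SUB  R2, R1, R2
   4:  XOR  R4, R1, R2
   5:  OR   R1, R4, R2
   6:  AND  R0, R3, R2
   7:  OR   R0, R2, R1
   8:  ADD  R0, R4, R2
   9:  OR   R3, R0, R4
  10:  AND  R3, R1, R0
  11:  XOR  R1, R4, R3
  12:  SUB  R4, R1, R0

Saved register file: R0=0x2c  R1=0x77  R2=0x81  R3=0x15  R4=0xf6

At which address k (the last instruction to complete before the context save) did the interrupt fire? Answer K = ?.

K = 4

after  0: R0=0xb5 R1=0xc2 R2=0xf6 R3=0x15 R4=0xc2  N=1 Z=0
after  1: R0=0xb5 R1=0x77 R2=0xf6 R3=0x15 R4=0xc2  N=0 Z=0
after  2: R0=0x2c R1=0x77 R2=0xf6 R3=0x15 R4=0xc2  N=0 Z=0
after  3: R0=0x2c R1=0x77 R2=0x81 R3=0x15 R4=0xc2  N=1 Z=0
after  4: R0=0x2c R1=0x77 R2=0x81 R3=0x15 R4=0xf6  N=1 Z=0
-- IRQ taken; context saved, return-PC = 5 --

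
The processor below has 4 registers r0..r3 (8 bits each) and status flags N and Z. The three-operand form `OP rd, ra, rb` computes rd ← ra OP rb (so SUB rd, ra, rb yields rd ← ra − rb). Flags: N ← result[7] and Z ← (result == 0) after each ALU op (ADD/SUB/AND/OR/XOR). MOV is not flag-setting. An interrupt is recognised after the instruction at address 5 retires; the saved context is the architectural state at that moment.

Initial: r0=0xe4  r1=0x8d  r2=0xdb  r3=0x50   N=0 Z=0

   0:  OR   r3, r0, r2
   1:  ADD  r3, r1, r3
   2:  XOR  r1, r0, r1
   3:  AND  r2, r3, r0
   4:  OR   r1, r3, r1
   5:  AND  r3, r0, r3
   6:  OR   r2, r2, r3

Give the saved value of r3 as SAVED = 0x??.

after  0: r0=0xe4 r1=0x8d r2=0xdb r3=0xff  N=1 Z=0
after  1: r0=0xe4 r1=0x8d r2=0xdb r3=0x8c  N=1 Z=0
after  2: r0=0xe4 r1=0x69 r2=0xdb r3=0x8c  N=0 Z=0
after  3: r0=0xe4 r1=0x69 r2=0x84 r3=0x8c  N=1 Z=0
after  4: r0=0xe4 r1=0xed r2=0x84 r3=0x8c  N=1 Z=0
after  5: r0=0xe4 r1=0xed r2=0x84 r3=0x84  N=1 Z=0
-- IRQ taken; context saved, return-PC = 6 --

SAVED = 0x84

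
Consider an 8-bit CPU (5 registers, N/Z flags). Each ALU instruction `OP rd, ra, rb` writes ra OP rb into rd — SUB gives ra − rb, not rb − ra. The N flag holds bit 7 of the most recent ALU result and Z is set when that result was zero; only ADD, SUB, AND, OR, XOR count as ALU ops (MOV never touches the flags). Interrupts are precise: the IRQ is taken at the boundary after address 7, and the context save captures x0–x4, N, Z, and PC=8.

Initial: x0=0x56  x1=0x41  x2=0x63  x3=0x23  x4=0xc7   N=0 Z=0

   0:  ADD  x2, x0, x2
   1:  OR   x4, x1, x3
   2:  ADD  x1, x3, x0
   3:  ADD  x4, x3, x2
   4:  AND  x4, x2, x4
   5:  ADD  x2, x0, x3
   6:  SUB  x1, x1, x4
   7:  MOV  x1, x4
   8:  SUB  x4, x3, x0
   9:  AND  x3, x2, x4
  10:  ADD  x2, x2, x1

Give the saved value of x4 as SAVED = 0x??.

after  0: x0=0x56 x1=0x41 x2=0xb9 x3=0x23 x4=0xc7  N=1 Z=0
after  1: x0=0x56 x1=0x41 x2=0xb9 x3=0x23 x4=0x63  N=0 Z=0
after  2: x0=0x56 x1=0x79 x2=0xb9 x3=0x23 x4=0x63  N=0 Z=0
after  3: x0=0x56 x1=0x79 x2=0xb9 x3=0x23 x4=0xdc  N=1 Z=0
after  4: x0=0x56 x1=0x79 x2=0xb9 x3=0x23 x4=0x98  N=1 Z=0
after  5: x0=0x56 x1=0x79 x2=0x79 x3=0x23 x4=0x98  N=0 Z=0
after  6: x0=0x56 x1=0xe1 x2=0x79 x3=0x23 x4=0x98  N=1 Z=0
after  7: x0=0x56 x1=0x98 x2=0x79 x3=0x23 x4=0x98  N=1 Z=0
-- IRQ taken; context saved, return-PC = 8 --

SAVED = 0x98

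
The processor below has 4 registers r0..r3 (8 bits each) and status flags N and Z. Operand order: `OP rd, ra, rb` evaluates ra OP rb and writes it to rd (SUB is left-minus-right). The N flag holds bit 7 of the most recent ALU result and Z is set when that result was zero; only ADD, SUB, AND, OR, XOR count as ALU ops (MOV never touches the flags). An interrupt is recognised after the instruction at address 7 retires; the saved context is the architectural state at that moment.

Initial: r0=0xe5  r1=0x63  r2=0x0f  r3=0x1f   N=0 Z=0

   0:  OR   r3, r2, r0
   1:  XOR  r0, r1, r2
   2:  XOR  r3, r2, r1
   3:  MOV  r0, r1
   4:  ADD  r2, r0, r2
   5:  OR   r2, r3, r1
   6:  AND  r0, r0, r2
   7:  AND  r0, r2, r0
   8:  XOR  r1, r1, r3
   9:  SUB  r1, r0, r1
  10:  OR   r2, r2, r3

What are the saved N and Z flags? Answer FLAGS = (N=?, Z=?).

after  0: r0=0xe5 r1=0x63 r2=0x0f r3=0xef  N=1 Z=0
after  1: r0=0x6c r1=0x63 r2=0x0f r3=0xef  N=0 Z=0
after  2: r0=0x6c r1=0x63 r2=0x0f r3=0x6c  N=0 Z=0
after  3: r0=0x63 r1=0x63 r2=0x0f r3=0x6c  N=0 Z=0
after  4: r0=0x63 r1=0x63 r2=0x72 r3=0x6c  N=0 Z=0
after  5: r0=0x63 r1=0x63 r2=0x6f r3=0x6c  N=0 Z=0
after  6: r0=0x63 r1=0x63 r2=0x6f r3=0x6c  N=0 Z=0
after  7: r0=0x63 r1=0x63 r2=0x6f r3=0x6c  N=0 Z=0
-- IRQ taken; context saved, return-PC = 8 --

FLAGS = (N=0, Z=0)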